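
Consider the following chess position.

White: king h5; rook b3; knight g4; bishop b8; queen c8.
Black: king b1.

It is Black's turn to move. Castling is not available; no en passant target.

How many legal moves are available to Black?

2

Black to move; king on b1.
In check: yes, from the white rook on b3.
Legal moves: Ka2, Ka1.
Count: 2.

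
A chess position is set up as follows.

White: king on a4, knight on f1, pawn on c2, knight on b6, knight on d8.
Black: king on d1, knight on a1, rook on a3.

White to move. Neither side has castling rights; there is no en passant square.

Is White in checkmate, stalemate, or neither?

neither

White to move; white king on a4.
In check: yes, from the black rook on a3.
Legal moves for White: Kb5, Kb4, Kxa3.
White is in check but has 3 legal moves → neither.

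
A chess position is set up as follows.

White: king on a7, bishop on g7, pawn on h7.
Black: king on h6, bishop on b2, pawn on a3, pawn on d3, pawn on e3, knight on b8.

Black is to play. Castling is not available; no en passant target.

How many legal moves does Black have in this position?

6

Black to move; king on h6.
In check: yes, from the white bishop on g7.
Legal moves: Kxh7, Kxg7, Kg6, Kh5, Kg5, Bxg7.
Count: 6.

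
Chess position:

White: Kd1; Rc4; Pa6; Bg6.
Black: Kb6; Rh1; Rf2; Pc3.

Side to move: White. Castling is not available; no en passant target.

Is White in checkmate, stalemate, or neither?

checkmate

White to move; white king on d1.
In check: yes, from the black rook on h1.
King squares — c1: attacked by Rh1; e1: attacked by Rh1; c2: attacked by Rf2; d2: attacked by Rf2; e2: attacked by Rf2.
Legal moves for White: none.
In check with no legal moves → checkmate.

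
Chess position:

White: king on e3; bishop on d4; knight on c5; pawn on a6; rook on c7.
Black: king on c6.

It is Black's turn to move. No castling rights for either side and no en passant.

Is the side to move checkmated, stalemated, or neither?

Black to move; black king on c6.
In check: yes, from the white rook on c7.
Legal moves for Black: Kxc7, Kd6, Kb6, Kd5, Kb5.
Black is in check but has 5 legal moves → neither.

neither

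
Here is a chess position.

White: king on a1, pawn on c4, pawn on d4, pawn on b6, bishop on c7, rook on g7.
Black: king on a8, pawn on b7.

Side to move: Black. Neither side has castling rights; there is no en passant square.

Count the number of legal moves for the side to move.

0

Black to move; king on a8.
In check: no.
Legal moves: none.
Count: 0.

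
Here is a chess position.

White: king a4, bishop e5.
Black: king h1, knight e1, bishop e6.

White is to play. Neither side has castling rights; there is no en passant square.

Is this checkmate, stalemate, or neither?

neither

White to move; white king on a4.
In check: no.
Legal moves for White: Bh8, Bb8, Bg7, Bc7, Bf6, Bd6, Bf4, Bd4, Bg3, Bc3, Bh2, Bb2, Ba1, Kb5, Ka5, Kb4, Ka3.
White has 17 legal moves and is not in check → neither.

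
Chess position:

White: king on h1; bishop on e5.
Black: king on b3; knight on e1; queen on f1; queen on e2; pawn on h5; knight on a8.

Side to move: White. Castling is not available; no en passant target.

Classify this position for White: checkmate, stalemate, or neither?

checkmate

White to move; white king on h1.
In check: yes, from the black queen on f1.
King squares — g1: attacked by Qf1; g2: attacked by Ne1; h2: attacked by Qe2.
Legal moves for White: none.
In check with no legal moves → checkmate.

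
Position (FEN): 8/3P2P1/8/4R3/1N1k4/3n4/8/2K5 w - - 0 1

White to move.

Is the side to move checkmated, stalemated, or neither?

White to move; white king on c1.
In check: yes, from the black knight on d3.
Legal moves for White: Kd2, Kc2, Kd1, Kb1, Nxd3.
White is in check but has 5 legal moves → neither.

neither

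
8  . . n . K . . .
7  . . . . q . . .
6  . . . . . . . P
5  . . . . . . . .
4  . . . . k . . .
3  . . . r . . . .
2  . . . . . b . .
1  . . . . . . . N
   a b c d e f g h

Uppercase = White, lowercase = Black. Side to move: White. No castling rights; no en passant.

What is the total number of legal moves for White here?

White to move; king on e8.
In check: yes, from the black queen on e7.
Legal moves: none.
Count: 0.

0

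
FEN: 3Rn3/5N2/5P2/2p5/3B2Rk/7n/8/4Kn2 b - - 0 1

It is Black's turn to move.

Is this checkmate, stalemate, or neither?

neither

Black to move; black king on h4.
In check: yes, from the white rook on g4.
Legal moves for Black: Kh5, Kxg4.
Black is in check but has 2 legal moves → neither.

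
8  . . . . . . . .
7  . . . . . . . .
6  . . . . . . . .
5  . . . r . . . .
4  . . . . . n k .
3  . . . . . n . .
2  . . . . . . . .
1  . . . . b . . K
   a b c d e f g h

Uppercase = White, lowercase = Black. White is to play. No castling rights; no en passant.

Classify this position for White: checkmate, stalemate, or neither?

White to move; white king on h1.
In check: no.
King squares — g1: attacked by Nf3; g2: attacked by Nf4; h2: attacked by Nf3.
Legal moves for White: none.
Not in check and no legal moves → stalemate.

stalemate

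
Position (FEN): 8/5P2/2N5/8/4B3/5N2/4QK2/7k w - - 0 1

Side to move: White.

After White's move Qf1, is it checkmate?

yes

After Qf1: black king on h1; in check: yes, from the white queen on f1.
King squares — g1: attacked by Qf1; g2: attacked by Qf1; h2: attacked by Nf3.
Black has no legal moves → checkmate.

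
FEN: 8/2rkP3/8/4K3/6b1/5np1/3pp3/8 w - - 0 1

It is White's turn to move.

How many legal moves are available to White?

White to move; king on e5.
In check: yes, from the black knight on f3.
Legal moves: Kf6, Kd5, Kf4, Ke4.
Count: 4.

4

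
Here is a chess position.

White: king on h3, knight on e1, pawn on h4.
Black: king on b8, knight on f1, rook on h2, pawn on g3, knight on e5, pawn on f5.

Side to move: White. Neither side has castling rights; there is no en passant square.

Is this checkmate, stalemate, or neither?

checkmate

White to move; white king on h3.
In check: yes, from the black rook on h2.
King squares — g2: attacked by Rh2; h2: attacked by Nf1; g3: attacked by Nf1; g4: attacked by Ne5; h4: own pawn.
Legal moves for White: none.
In check with no legal moves → checkmate.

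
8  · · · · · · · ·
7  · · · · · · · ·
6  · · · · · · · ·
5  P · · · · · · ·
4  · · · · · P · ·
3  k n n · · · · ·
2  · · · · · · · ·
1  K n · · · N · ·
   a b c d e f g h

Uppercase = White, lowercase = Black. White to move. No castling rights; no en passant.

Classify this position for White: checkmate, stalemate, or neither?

White to move; white king on a1.
In check: yes, from the black knight on b3.
King squares — b1: attacked by Nc3; a2: attacked by Ka3; b2: attacked by Ka3.
Legal moves for White: none.
In check with no legal moves → checkmate.

checkmate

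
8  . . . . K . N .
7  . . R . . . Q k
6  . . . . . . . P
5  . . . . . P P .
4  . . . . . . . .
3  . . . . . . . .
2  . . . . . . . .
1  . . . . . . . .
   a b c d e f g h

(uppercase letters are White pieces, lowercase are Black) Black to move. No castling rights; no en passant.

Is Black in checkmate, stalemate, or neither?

checkmate

Black to move; black king on h7.
In check: yes, from the white queen on g7.
King squares — g6: attacked by Pf5; h6: attacked by Pg5; g7: attacked by Ph6; g8: attacked by Qg7; h8: attacked by Qg7.
Legal moves for Black: none.
In check with no legal moves → checkmate.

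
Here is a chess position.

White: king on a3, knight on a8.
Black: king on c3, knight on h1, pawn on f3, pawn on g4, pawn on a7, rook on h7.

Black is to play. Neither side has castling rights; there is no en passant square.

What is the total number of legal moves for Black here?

Black to move; king on c3.
In check: no.
Legal moves: Rh8, Rg7, Rf7, Re7, Rd7, Rc7, Rb7, Rh6, Rh5, Rh4, Rh3, Rh2, Kd4, Kc4, Kd3, Kd2, Kc2, Ng3, Nf2, a6, g3, f2, a5.
Count: 23.

23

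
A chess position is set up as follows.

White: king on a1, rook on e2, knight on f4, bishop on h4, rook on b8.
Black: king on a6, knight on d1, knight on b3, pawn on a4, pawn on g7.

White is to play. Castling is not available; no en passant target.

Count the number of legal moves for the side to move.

White to move; king on a1.
In check: yes, from the black knight on b3.
Legal moves: Ka2, Kb1, Rxb3.
Count: 3.

3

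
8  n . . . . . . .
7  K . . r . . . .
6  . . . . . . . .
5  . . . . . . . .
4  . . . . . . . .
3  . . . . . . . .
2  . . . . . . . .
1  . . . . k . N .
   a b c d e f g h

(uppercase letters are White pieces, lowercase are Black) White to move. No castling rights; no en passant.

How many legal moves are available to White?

3

White to move; king on a7.
In check: yes, from the black rook on d7.
Legal moves: Kb8, Kxa8, Ka6.
Count: 3.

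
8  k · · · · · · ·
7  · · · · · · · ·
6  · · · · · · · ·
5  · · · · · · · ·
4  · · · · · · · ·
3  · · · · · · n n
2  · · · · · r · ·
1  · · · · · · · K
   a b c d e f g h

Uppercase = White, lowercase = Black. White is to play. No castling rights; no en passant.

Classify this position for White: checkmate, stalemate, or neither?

White to move; white king on h1.
In check: yes, from the black knight on g3.
King squares — g1: attacked by Nh3; g2: attacked by Rf2; h2: attacked by Rf2.
Legal moves for White: none.
In check with no legal moves → checkmate.

checkmate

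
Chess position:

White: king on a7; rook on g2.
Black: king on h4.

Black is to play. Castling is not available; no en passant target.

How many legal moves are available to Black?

2

Black to move; king on h4.
In check: no.
Legal moves: Kh5, Kh3.
Count: 2.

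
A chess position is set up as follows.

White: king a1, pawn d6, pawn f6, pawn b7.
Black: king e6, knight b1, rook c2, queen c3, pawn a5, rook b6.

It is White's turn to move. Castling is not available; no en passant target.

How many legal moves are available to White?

White to move; king on a1.
In check: yes, from the black queen on c3.
Legal moves: none.
Count: 0.

0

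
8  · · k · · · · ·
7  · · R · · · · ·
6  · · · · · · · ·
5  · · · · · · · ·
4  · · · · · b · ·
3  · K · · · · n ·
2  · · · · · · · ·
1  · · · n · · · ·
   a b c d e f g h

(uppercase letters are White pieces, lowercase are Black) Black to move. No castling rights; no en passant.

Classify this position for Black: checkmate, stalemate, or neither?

Black to move; black king on c8.
In check: yes, from the white rook on c7.
King squares — b7: attacked by Rc7; c7: available; d7: attacked by Rc7; b8: available; d8: available.
Legal moves for Black: Kd8, Kb8, Kxc7, Bxc7.
Black is in check but has 4 legal moves → neither.

neither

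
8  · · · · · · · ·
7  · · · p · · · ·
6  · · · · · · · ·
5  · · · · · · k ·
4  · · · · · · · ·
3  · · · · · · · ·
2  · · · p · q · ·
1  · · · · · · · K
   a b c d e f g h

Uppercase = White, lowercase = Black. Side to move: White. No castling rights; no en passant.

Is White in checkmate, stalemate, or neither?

White to move; white king on h1.
In check: no.
King squares — g1: attacked by Qf2; g2: attacked by Qf2; h2: attacked by Qf2.
Legal moves for White: none.
Not in check and no legal moves → stalemate.

stalemate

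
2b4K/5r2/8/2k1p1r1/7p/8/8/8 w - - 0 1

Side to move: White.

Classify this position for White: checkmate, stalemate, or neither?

stalemate

White to move; white king on h8.
In check: no.
King squares — g7: attacked by Rg5; h7: attacked by Rf7; g8: attacked by Rg5.
Legal moves for White: none.
Not in check and no legal moves → stalemate.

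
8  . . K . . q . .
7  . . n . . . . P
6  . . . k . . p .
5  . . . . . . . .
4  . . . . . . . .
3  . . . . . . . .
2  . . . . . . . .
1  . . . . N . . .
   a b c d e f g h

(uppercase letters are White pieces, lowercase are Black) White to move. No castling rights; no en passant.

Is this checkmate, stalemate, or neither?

neither

White to move; white king on c8.
In check: yes, from the black queen on f8.
King squares — b7: available; c7: attacked by Kd6; d7: attacked by Kd6; b8: attacked by Qf8; d8: attacked by Qf8.
Legal moves for White: Kb7.
White is in check but has 1 legal move → neither.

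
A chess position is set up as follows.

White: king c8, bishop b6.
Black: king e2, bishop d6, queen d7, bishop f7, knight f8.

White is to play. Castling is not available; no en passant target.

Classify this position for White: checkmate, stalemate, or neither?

White to move; white king on c8.
In check: yes, from the black queen on d7.
King squares — b7: attacked by Qd7; c7: attacked by Bd6; d7: attacked by Nf8; b8: attacked by Bd6; d8: attacked by Qd7.
Legal moves for White: none.
In check with no legal moves → checkmate.

checkmate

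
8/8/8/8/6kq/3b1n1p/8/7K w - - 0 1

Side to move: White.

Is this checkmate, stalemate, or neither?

stalemate

White to move; white king on h1.
In check: no.
King squares — g1: attacked by Nf3; g2: attacked by Ph3; h2: attacked by Nf3.
Legal moves for White: none.
Not in check and no legal moves → stalemate.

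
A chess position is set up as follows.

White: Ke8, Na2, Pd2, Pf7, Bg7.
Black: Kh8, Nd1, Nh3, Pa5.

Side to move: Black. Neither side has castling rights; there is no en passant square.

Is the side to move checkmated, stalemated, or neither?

Black to move; black king on h8.
In check: yes, from the white bishop on g7.
King squares — g7: available; h7: available; g8: attacked by Pf7.
Legal moves for Black: Kh7, Kxg7.
Black is in check but has 2 legal moves → neither.

neither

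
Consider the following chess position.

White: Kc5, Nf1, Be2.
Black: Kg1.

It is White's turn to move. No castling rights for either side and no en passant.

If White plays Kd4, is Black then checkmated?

After Kd4: black king on g1; in check: no.
Black is not in check, so this cannot be checkmate.

no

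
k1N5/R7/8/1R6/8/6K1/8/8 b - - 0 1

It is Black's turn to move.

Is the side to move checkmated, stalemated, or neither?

Black to move; black king on a8.
In check: yes, from the white rook on a7.
King squares — a7: attacked by Nc8; b7: attacked by Rb5; b8: attacked by Rb5.
Legal moves for Black: none.
In check with no legal moves → checkmate.

checkmate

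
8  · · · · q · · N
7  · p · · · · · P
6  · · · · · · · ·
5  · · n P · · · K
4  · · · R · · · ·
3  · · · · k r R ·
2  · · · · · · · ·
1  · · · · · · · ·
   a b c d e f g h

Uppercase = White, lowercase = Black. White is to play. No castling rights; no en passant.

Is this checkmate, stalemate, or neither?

White to move; white king on h5.
In check: yes, from the black queen on e8.
Legal moves for White: Kh6, Kg5, Kh4, Kg4, Nf7, Ng6, Rg6.
White is in check but has 7 legal moves → neither.

neither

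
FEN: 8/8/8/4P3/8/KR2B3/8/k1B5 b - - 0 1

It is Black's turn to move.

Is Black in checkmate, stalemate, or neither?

Black to move; black king on a1.
In check: no.
King squares — b1: attacked by Rb3; a2: attacked by Ka3; b2: attacked by Bc1.
Legal moves for Black: none.
Not in check and no legal moves → stalemate.

stalemate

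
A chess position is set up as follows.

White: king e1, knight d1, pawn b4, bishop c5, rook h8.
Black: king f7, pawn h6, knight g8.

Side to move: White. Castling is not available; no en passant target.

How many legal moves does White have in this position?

White to move; king on e1.
In check: no.
Legal moves: Rxg8, Rh7+, Rxh6, Bf8, Be7, Ba7, Bd6, Bb6, Bd4, Be3, Bf2, Bg1, Kf2, Ke2, Kd2, Kf1, Ne3, Nc3, Nf2, Nb2, b5.
Count: 21.

21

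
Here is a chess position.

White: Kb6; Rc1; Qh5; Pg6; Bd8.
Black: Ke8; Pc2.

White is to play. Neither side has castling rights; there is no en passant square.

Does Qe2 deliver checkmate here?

After Qe2: black king on e8; in check: yes, from the white queen on e2.
Black has 3 legal replies: Kf8, Kxd8, Kd7.
In check but a legal move exists → not checkmate.

no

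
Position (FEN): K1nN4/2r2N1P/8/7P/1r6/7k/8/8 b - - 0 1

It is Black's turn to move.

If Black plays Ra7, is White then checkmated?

yes

After Ra7: white king on a8; in check: yes, from the black rook on a7.
King squares — a7: attacked by Nc8; b7: attacked by Rb4; b8: attacked by Rb4.
White has no legal moves → checkmate.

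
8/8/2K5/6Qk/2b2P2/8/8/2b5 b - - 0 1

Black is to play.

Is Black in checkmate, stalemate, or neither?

Black to move; black king on h5.
In check: yes, from the white queen on g5.
King squares — g4: attacked by Qg5; h4: attacked by Qg5; g5: attacked by Pf4; g6: attacked by Qg5; h6: attacked by Qg5.
Legal moves for Black: none.
In check with no legal moves → checkmate.

checkmate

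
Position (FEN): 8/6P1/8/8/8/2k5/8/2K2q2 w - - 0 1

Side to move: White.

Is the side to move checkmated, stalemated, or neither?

checkmate

White to move; white king on c1.
In check: yes, from the black queen on f1.
King squares — b1: attacked by Qf1; d1: attacked by Qf1; b2: attacked by Kc3; c2: attacked by Kc3; d2: attacked by Kc3.
Legal moves for White: none.
In check with no legal moves → checkmate.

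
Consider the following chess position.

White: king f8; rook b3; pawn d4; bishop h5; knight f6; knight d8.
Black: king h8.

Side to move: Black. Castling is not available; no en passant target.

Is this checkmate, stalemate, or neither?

stalemate

Black to move; black king on h8.
In check: no.
King squares — g7: attacked by Kf8; h7: attacked by Nf6; g8: attacked by Nf6.
Legal moves for Black: none.
Not in check and no legal moves → stalemate.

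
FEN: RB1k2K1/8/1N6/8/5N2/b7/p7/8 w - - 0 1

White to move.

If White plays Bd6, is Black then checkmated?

After Bd6: black king on d8; in check: yes, from the white rook on a8.
King squares — c7: attacked by Bd6; d7: attacked by Nb6; e7: attacked by Bd6; c8: attacked by Nb6; e8: attacked by Ra8.
Black has no legal moves → checkmate.

yes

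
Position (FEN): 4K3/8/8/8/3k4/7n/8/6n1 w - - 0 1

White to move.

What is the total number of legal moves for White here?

White to move; king on e8.
In check: no.
Legal moves: Kf8, Kd8, Kf7, Ke7, Kd7.
Count: 5.

5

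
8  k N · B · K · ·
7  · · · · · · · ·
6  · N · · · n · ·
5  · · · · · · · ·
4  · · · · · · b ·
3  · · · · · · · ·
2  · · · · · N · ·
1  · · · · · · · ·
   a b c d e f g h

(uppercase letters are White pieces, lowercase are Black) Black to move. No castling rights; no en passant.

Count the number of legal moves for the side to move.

3

Black to move; king on a8.
In check: yes, from the white knight on b6.
Legal moves: Kxb8, Kb7, Ka7.
Count: 3.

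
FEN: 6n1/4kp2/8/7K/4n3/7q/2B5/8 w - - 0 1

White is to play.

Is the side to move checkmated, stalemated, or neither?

White to move; white king on h5.
In check: yes, from the black queen on h3.
King squares — g4: attacked by Qh3; h4: attacked by Qh3; g5: attacked by Ne4; g6: attacked by Pf7; h6: attacked by Qh3.
Legal moves for White: none.
In check with no legal moves → checkmate.

checkmate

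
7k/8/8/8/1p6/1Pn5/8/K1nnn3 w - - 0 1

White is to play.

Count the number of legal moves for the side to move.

White to move; king on a1.
In check: no.
Legal moves: none.
Count: 0.

0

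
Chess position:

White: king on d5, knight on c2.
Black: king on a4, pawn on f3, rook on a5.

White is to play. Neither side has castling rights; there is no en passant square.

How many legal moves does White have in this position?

White to move; king on d5.
In check: yes, from the black rook on a5.
Legal moves: Ke6, Kd6, Kc6, Ke4, Kd4, Kc4.
Count: 6.

6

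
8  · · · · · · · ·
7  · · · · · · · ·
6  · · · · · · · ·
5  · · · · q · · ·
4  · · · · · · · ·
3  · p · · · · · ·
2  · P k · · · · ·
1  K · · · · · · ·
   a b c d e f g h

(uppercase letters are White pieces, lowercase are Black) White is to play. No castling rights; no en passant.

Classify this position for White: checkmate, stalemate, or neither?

stalemate

White to move; white king on a1.
In check: no.
King squares — b1: attacked by Kc2; a2: attacked by Pb3; b2: own pawn.
Legal moves for White: none.
Not in check and no legal moves → stalemate.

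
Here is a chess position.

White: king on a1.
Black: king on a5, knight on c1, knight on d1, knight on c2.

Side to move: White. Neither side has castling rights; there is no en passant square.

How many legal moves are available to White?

1

White to move; king on a1.
In check: yes, from the black knight on c2.
Legal moves: Kb1.
Count: 1.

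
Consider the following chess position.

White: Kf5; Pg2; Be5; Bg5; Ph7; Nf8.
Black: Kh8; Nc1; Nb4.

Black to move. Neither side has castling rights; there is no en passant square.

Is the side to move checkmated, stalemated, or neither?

Black to move; black king on h8.
In check: yes, from the white bishop on e5.
King squares — g7: attacked by Be5; h7: attacked by Nf8; g8: attacked by Ph7.
Legal moves for Black: none.
In check with no legal moves → checkmate.

checkmate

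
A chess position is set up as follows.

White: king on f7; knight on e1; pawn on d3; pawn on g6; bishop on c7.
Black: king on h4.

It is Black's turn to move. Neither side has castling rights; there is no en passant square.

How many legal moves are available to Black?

4

Black to move; king on h4.
In check: no.
Legal moves: Kh5, Kg5, Kg4, Kh3.
Count: 4.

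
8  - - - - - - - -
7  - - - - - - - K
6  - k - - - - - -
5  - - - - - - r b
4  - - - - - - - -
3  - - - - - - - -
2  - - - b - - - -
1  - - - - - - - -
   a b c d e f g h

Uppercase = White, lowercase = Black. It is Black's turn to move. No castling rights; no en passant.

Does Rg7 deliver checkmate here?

After Rg7: white king on h7; in check: yes, from the black rook on g7.
White has 2 legal replies: Kh8, Kxg7.
In check but a legal move exists → not checkmate.

no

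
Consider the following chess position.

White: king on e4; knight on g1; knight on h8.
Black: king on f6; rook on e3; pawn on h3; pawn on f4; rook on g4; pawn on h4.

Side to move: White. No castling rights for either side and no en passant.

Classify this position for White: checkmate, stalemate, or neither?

neither

White to move; white king on e4.
In check: yes, from the black rook on e3.
King squares — d3: attacked by Re3; e3: attacked by Pf4; f3: attacked by Re3; d4: available; f4: attacked by Rg4; d5: available; e5: attacked by Re3; f5: attacked by Kf6.
Legal moves for White: Kd5, Kd4.
White is in check but has 2 legal moves → neither.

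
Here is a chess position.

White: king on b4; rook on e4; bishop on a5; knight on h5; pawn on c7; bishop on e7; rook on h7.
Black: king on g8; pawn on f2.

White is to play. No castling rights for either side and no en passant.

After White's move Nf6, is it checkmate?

yes

After Nf6: black king on g8; in check: yes, from the white knight on f6.
King squares — f7: attacked by Rh7; g7: attacked by Rh7; h7: attacked by Nf6; f8: attacked by Be7; h8: attacked by Rh7.
Black has no legal moves → checkmate.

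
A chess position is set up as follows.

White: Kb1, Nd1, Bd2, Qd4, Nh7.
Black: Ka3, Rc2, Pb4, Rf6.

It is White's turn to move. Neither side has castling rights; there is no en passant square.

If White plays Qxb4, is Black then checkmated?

After Qxb4: black king on a3; in check: yes, from the white queen on b4.
King squares — a2: attacked by Kb1; b2: attacked by Kb1; b3: attacked by Qb4; a4: attacked by Qb4; b4: attacked by Bd2.
Black has no legal moves → checkmate.

yes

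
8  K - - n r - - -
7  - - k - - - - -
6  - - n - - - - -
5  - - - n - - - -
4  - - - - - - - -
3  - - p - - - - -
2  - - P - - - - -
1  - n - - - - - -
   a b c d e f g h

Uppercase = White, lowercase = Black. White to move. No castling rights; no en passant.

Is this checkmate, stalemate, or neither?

stalemate

White to move; white king on a8.
In check: no.
King squares — a7: attacked by Nc6; b7: attacked by Kc7; b8: attacked by Nc6.
Legal moves for White: none.
Not in check and no legal moves → stalemate.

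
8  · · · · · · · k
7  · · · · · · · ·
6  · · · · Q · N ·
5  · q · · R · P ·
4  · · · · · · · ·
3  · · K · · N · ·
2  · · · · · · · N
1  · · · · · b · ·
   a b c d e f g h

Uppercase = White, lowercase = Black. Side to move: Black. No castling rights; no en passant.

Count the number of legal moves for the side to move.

2

Black to move; king on h8.
In check: yes, from the white knight on g6.
Legal moves: Kh7, Kg7.
Count: 2.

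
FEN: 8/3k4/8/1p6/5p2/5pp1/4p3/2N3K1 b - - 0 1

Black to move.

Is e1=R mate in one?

yes

After e1=R: white king on g1; in check: yes, from the black rook on e1.
King squares — f1: attacked by Re1; h1: attacked by Re1; f2: attacked by Pg3; g2: attacked by Pf3; h2: attacked by Pg3.
White has no legal moves → checkmate.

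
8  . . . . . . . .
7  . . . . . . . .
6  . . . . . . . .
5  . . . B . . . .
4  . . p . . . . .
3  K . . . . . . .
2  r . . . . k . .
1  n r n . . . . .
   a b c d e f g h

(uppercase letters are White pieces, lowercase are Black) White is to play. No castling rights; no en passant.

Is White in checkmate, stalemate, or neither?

checkmate

White to move; white king on a3.
In check: yes, from the black rook on a2.
King squares — a2: attacked by Nc1; b2: attacked by Rb1; b3: attacked by Na1; a4: attacked by Ra2; b4: attacked by Rb1.
Legal moves for White: none.
In check with no legal moves → checkmate.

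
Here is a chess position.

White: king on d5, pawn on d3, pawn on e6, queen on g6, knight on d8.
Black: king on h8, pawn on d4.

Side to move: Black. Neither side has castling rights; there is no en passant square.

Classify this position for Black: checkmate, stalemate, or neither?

stalemate

Black to move; black king on h8.
In check: no.
King squares — g7: attacked by Qg6; h7: attacked by Qg6; g8: attacked by Qg6.
Legal moves for Black: none.
Not in check and no legal moves → stalemate.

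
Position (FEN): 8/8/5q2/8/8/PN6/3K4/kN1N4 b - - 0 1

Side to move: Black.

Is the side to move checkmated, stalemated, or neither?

neither

Black to move; black king on a1.
In check: yes, from the white knight on b3.
King squares — b1: available; a2: available; b2: attacked by Nd1.
Legal moves for Black: Ka2, Kxb1.
Black is in check but has 2 legal moves → neither.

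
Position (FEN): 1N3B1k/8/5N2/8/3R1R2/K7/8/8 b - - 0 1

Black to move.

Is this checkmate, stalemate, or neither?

Black to move; black king on h8.
In check: no.
King squares — g7: attacked by Bf8; h7: attacked by Nf6; g8: attacked by Nf6.
Legal moves for Black: none.
Not in check and no legal moves → stalemate.

stalemate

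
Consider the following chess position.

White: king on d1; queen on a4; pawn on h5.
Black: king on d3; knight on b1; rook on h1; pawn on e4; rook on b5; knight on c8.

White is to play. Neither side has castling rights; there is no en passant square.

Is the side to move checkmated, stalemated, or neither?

White to move; white king on d1.
In check: yes, from the black rook on h1.
King squares — c1: attacked by Rh1; e1: attacked by Rh1; c2: attacked by Kd3; d2: attacked by Nb1; e2: attacked by Kd3.
Legal moves for White: none.
In check with no legal moves → checkmate.

checkmate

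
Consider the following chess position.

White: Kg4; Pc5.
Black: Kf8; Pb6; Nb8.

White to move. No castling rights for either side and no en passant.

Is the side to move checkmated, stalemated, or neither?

White to move; white king on g4.
In check: no.
Legal moves for White: Kh5, Kg5, Kf5, Kh4, Kf4, Kh3, Kg3, Kf3, cxb6, c6.
White has 10 legal moves and is not in check → neither.

neither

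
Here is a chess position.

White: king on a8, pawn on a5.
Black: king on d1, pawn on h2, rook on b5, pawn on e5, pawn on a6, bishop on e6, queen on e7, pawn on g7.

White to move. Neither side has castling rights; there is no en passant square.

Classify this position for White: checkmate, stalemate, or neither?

White to move; white king on a8.
In check: no.
King squares — a7: attacked by Qe7; b7: attacked by Rb5; b8: attacked by Rb5.
Legal moves for White: none.
Not in check and no legal moves → stalemate.

stalemate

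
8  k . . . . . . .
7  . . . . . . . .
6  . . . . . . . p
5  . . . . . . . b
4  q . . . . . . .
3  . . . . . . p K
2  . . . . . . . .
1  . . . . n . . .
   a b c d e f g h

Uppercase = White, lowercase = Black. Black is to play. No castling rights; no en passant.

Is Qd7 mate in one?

After Qd7: white king on h3; in check: yes, from the black queen on d7.
White has 2 legal replies: Kh4, Kxg3.
In check but a legal move exists → not checkmate.

no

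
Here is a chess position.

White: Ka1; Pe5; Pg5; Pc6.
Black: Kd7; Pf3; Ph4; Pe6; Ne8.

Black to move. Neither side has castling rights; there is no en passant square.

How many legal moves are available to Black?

Black to move; king on d7.
In check: yes, from the white pawn on c6.
Legal moves: Kd8, Kc8, Ke7, Kc7, Kxc6.
Count: 5.

5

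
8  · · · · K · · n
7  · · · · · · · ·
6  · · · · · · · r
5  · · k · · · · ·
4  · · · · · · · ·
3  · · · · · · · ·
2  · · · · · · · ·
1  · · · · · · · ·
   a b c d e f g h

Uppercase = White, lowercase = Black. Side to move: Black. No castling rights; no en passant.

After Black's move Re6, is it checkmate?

After Re6: white king on e8; in check: yes, from the black rook on e6.
White has 3 legal replies: Kf8, Kd8, Kd7.
In check but a legal move exists → not checkmate.

no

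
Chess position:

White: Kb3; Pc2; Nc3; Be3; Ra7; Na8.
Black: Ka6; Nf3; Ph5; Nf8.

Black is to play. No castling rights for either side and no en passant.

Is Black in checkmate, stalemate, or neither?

Black to move; black king on a6.
In check: yes, from the white rook on a7.
King squares — a5: attacked by Ra7; b5: attacked by Nc3; b6: attacked by Be3; a7: attacked by Be3; b7: attacked by Ra7.
Legal moves for Black: none.
In check with no legal moves → checkmate.

checkmate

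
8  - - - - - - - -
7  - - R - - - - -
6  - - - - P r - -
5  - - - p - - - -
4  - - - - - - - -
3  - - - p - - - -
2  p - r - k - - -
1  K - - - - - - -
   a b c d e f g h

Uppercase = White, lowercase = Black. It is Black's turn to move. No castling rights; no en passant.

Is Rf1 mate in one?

yes

After Rf1: white king on a1; in check: yes, from the black rook on f1.
King squares — b1: attacked by Rf1; a2: attacked by Rc2; b2: attacked by Rc2.
White has no legal moves → checkmate.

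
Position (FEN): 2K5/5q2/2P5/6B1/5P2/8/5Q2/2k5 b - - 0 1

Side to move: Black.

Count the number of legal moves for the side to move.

22

Black to move; king on c1.
In check: no.
Legal moves: Qg8+, Qf8+, Qe8+, Qh7, Qg7, Qe7, Qd7+, Qc7+, Qb7+, Qa7, Qg6, Qf6, Qe6+, Qh5, Qf5+, Qd5, Qxf4, Qc4, Qb3, Qa2, Kd1, Kb1.
Count: 22.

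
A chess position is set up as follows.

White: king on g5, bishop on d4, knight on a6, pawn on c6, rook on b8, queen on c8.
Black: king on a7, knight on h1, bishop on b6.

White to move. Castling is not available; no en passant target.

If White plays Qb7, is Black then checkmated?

After Qb7: black king on a7; in check: yes, from the white queen on b7.
King squares — a6: attacked by Qb7; b6: own bishop; b7: attacked by Pc6; a8: attacked by Qb7; b8: attacked by Na6.
Black has no legal moves → checkmate.

yes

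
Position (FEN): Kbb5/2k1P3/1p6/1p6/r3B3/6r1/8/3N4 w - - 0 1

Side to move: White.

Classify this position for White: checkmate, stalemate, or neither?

White to move; white king on a8.
In check: yes, from the black rook on a4.
King squares — a7: attacked by Ra4; b7: attacked by Kc7; b8: attacked by Kc7.
Legal moves for White: none.
In check with no legal moves → checkmate.

checkmate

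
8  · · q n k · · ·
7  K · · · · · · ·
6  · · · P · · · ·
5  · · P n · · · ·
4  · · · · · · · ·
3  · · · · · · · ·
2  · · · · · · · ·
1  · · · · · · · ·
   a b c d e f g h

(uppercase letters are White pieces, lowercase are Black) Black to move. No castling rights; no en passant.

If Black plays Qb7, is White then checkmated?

yes

After Qb7: white king on a7; in check: yes, from the black queen on b7.
King squares — a6: attacked by Qb7; b6: attacked by Nd5; b7: attacked by Nd8; a8: attacked by Qb7; b8: attacked by Qb7.
White has no legal moves → checkmate.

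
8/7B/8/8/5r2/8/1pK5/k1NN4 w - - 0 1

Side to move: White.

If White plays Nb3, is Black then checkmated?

After Nb3: black king on a1; in check: yes, from the white knight on b3.
Black has 1 legal reply: Ka2.
In check but a legal move exists → not checkmate.

no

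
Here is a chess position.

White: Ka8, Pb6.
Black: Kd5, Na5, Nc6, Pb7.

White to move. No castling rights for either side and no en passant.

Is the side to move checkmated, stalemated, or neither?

White to move; white king on a8.
In check: no.
King squares — a7: attacked by Nc6; b7: attacked by Na5; b8: attacked by Nc6.
Legal moves for White: none.
Not in check and no legal moves → stalemate.

stalemate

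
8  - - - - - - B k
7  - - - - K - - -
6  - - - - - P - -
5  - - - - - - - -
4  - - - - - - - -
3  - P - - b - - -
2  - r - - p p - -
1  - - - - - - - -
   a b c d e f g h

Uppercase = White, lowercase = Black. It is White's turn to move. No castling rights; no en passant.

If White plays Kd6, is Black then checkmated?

After Kd6: black king on h8; in check: no.
Black is not in check, so this cannot be checkmate.

no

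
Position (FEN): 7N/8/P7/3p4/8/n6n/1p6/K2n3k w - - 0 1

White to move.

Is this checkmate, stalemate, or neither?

neither

White to move; white king on a1.
In check: yes, from the black pawn on b2.
King squares — b1: attacked by Na3; a2: available; b2: attacked by Nd1.
Legal moves for White: Ka2.
White is in check but has 1 legal move → neither.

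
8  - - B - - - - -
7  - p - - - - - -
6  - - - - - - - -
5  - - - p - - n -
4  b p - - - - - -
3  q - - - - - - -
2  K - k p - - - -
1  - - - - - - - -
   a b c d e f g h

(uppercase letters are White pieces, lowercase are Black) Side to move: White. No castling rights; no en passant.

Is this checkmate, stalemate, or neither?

White to move; white king on a2.
In check: yes, from the black queen on a3.
King squares — a1: attacked by Qa3; b1: attacked by Kc2; b2: attacked by Kc2; a3: attacked by Pb4; b3: attacked by Kc2.
Legal moves for White: none.
In check with no legal moves → checkmate.

checkmate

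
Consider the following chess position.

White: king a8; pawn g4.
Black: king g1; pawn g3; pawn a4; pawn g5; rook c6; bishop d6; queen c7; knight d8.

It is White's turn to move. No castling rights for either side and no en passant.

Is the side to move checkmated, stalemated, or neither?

stalemate

White to move; white king on a8.
In check: no.
King squares — a7: attacked by Qc7; b7: attacked by Qc7; b8: attacked by Qc7.
Legal moves for White: none.
Not in check and no legal moves → stalemate.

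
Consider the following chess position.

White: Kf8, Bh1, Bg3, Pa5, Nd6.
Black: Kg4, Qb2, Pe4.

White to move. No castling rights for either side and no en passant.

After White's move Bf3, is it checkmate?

After Bf3: black king on g4; in check: yes, from the white bishop on f3.
Black has 5 legal replies: Kg5, Kh3, Kxg3, Kxf3, exf3.
In check but a legal move exists → not checkmate.

no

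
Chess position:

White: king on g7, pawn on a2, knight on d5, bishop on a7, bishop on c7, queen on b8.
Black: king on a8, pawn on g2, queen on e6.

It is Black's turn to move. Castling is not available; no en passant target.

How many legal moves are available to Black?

0

Black to move; king on a8.
In check: yes, from the white queen on b8.
Legal moves: none.
Count: 0.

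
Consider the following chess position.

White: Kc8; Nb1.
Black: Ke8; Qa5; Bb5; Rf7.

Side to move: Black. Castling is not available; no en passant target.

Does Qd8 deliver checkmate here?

After Qd8: white king on c8; in check: yes, from the black queen on d8.
King squares — b7: attacked by Rf7; c7: attacked by Rf7; d7: attacked by Bb5; b8: attacked by Qd8; d8: attacked by Ke8.
White has no legal moves → checkmate.

yes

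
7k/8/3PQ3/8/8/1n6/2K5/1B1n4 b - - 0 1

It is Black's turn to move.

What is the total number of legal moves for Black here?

Black to move; king on h8.
In check: no.
Legal moves: Kh7, Kg7, Nc5, Na5, Nd4+, Nd2, Nc1, Na1+, Ne3+, Nc3, Nf2, Nb2.
Count: 12.

12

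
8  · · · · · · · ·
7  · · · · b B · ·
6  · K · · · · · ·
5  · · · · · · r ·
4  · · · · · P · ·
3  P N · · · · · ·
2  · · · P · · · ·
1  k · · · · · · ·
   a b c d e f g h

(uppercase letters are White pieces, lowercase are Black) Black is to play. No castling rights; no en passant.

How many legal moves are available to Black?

Black to move; king on a1.
In check: yes, from the white knight on b3.
Legal moves: Kb2, Ka2, Kb1.
Count: 3.

3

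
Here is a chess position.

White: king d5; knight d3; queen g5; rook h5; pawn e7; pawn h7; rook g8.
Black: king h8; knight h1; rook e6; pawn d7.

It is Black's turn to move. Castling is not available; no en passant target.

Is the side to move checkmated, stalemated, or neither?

Black to move; black king on h8.
In check: yes, from the white rook on g8.
King squares — g7: attacked by Qg5; h7: attacked by Rh5; g8: attacked by Qg5.
Legal moves for Black: none.
In check with no legal moves → checkmate.

checkmate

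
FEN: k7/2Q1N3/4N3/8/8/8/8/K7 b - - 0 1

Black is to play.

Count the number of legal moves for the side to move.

Black to move; king on a8.
In check: no.
Legal moves: none.
Count: 0.

0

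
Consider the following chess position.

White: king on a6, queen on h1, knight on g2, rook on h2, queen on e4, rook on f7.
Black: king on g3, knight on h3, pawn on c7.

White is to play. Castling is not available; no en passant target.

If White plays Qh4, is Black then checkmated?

yes

After Qh4: black king on g3; in check: yes, from the white queen on h4.
King squares — f2: attacked by Qh4; g2: attacked by Qh1; h2: attacked by Qh1; f3: attacked by Rf7; h3: own knight; f4: attacked by Ng2; g4: attacked by Qh4; h4: attacked by Ng2.
Black has no legal moves → checkmate.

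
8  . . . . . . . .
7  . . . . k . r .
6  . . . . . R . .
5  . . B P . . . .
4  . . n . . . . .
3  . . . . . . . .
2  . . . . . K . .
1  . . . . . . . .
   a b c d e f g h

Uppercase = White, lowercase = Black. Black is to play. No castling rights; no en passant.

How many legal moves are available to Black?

Black to move; king on e7.
In check: yes, from the white bishop on c5.
Legal moves: Ke8, Kd8, Kd7, Kxf6, Nd6.
Count: 5.

5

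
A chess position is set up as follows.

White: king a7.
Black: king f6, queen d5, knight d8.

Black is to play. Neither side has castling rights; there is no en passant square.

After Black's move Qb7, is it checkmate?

After Qb7: white king on a7; in check: yes, from the black queen on b7.
King squares — a6: attacked by Qb7; b6: attacked by Qb7; b7: attacked by Nd8; a8: attacked by Qb7; b8: attacked by Qb7.
White has no legal moves → checkmate.

yes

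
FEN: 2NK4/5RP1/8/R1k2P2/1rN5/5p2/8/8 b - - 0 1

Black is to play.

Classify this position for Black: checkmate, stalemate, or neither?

neither

Black to move; black king on c5.
In check: yes, from the white rook on a5.
Legal moves for Black: Kc6, Kd4, Kxc4, Rb5.
Black is in check but has 4 legal moves → neither.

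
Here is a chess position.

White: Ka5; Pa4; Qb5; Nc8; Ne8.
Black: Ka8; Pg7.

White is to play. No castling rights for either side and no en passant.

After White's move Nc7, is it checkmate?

After Nc7: black king on a8; in check: yes, from the white knight on c7.
King squares — a7: attacked by Nc8; b7: attacked by Qb5; b8: attacked by Qb5.
Black has no legal moves → checkmate.

yes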